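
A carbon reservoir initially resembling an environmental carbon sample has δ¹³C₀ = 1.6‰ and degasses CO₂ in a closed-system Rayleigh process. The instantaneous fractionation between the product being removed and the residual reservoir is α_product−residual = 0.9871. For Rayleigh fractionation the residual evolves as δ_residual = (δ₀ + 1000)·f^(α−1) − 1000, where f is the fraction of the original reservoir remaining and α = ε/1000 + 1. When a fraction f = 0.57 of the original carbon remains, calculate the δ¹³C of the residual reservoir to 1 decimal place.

Rayleigh residual: δ_res = (δ₀ + 1000)·f^(α−1) − 1000
α − 1 = -0.01290
f^(α−1) = 0.57^(-0.01290) = 1.007278
δ_res = (1.6 + 1000) × 1.007278 − 1000 = 1008.889 − 1000 = 8.89‰

8.9‰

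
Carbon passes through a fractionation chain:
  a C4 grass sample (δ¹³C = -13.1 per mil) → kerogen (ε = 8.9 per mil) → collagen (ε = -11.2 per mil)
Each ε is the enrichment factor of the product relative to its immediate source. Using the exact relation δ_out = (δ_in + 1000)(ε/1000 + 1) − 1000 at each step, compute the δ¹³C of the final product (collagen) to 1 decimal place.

step 1: δ = (-13.10 + 1000)·(8.9/1000 + 1) − 1000 = -4.32 per mil
step 2: δ = (-4.32 + 1000)·(-11.2/1000 + 1) − 1000 = -15.47 per mil

-15.5 per mil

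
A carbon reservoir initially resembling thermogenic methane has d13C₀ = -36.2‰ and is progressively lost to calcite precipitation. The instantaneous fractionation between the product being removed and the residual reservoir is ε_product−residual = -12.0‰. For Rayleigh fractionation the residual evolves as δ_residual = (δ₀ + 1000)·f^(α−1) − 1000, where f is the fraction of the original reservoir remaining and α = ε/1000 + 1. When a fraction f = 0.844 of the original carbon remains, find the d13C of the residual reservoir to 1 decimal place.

Rayleigh residual: δ_res = (δ₀ + 1000)·f^(α−1) − 1000
α = ε/1000 + 1 = 0.98800, so α − 1 = -0.01200
f^(α−1) = 0.844^(-0.01200) = 1.002037
δ_res = (-36.2 + 1000) × 1.002037 − 1000 = 965.764 − 1000 = -34.24‰

-34.2‰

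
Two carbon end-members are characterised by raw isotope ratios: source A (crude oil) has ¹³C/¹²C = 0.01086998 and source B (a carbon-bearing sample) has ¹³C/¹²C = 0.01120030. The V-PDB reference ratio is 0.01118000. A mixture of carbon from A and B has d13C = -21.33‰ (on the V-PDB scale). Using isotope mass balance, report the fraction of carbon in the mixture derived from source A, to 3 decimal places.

δ_A = (0.01086998/0.01118000 − 1)×1000 = (0.972270 − 1)×1000 = -27.730‰
δ_B = (0.01120030/0.01118000 − 1)×1000 = (1.001816 − 1)×1000 = 1.816‰
f_A = (δ_mix − δ_B)/(δ_A − δ_B) = (-21.33 − (1.816))/(-27.730 − (1.816))
f_A = -23.146 / -29.546 = 0.7834

0.783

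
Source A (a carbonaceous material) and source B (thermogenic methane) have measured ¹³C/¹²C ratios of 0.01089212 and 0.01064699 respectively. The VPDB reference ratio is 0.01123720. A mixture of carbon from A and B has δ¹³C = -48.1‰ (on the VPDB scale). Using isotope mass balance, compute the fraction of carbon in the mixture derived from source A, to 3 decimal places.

0.203

δ_A = (0.01089212/0.01123720 − 1)×1000 = (0.969291 − 1)×1000 = -30.709‰
δ_B = (0.01064699/0.01123720 − 1)×1000 = (0.947477 − 1)×1000 = -52.523‰
f_A = (δ_mix − δ_B)/(δ_A − δ_B) = (-48.1 − (-52.523))/(-30.709 − (-52.523))
f_A = 4.423 / 21.814 = 0.2028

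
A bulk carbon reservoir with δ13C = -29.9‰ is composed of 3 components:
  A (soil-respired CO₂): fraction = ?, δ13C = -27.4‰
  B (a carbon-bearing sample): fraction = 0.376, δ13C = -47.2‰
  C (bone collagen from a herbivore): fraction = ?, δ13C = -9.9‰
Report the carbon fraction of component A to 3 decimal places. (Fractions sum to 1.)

Let f_A and f_C be the unknown fractions; fractions sum to 1 so f_A + f_C = 0.624.
Mass balance: Σ fᵢ·δᵢ = δ_bulk ⇒ f_A·(-27.4) + f_C·(-9.9) = -29.9 − (-17.747) = -12.153
Substitute f_C = 0.624 − f_A:
f_A·(-27.4 − -9.9) = -12.153 − 0.624×(-9.9) = -5.975
f_A = -5.975 / -17.5 = 0.3414

0.341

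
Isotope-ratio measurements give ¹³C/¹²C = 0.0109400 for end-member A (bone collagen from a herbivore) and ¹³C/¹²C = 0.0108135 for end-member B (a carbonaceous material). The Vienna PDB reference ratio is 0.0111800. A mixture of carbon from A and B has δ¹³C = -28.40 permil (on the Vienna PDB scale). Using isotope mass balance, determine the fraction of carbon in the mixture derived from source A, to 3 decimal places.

0.387

δ_A = (0.0109400/0.0111800 − 1)×1000 = (0.978533 − 1)×1000 = -21.467 permil
δ_B = (0.0108135/0.0111800 − 1)×1000 = (0.967218 − 1)×1000 = -32.782 permil
f_A = (δ_mix − δ_B)/(δ_A − δ_B) = (-28.40 − (-32.782))/(-21.467 − (-32.782))
f_A = 4.382 / 11.315 = 0.3873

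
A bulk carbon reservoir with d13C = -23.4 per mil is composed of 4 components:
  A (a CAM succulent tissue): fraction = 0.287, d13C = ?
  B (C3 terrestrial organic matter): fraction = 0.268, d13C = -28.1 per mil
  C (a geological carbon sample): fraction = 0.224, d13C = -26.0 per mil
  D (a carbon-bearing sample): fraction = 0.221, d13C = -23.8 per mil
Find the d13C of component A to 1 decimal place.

-16.7 per mil

Isotope mass balance: δ_bulk = Σ fᵢ·δᵢ.
-23.4 = 0.287×δ_A + 0.268×(-28.1) + 0.224×(-26.0) + 0.221×(-23.8)
0.287·δ_A = -23.4 − (-18.615) = -4.785
δ_A = -4.785 / 0.287 = -16.67 per mil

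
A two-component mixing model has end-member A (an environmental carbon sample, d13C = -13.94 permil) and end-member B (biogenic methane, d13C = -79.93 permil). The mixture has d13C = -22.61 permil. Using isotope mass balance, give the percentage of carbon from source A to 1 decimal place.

86.9%

δ_mix = f_A·δ_A + (1 − f_A)·δ_B  ⇒  f_A = (δ_mix − δ_B)/(δ_A − δ_B)
f_A = (-22.61 − (-79.93)) / (-13.94 − (-79.93))
f_A = 57.32 / 65.99 = 0.8686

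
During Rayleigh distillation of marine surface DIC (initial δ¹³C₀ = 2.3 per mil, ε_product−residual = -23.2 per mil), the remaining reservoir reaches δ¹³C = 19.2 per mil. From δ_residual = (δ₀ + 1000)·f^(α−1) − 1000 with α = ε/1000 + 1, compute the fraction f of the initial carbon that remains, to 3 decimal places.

α − 1 = ε/1000 = -0.0232
(δ_res + 1000)/(δ₀ + 1000) = (19.2 + 1000)/(2.3 + 1000) = 1019.2/1002.3 = 1.016861
f = 1.016861^(1/-0.0232) = exp(ln(1.016861)/-0.0232) = exp(0.01672/-0.0232)
f = exp(-0.7207) = 0.4864

0.486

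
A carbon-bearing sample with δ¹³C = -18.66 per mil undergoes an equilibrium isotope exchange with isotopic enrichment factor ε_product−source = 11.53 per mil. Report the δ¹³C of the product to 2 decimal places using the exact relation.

-7.35 per mil

To first order, δ_product ≈ δ_source + ε = -7.13 per mil.
Exactly, δ_product = (δ_source + 1000)·(ε/1000 + 1) − 1000.
δ_product = (-18.66 + 1000) × (11.53/1000 + 1) − 1000
δ_product = -7.345 per mil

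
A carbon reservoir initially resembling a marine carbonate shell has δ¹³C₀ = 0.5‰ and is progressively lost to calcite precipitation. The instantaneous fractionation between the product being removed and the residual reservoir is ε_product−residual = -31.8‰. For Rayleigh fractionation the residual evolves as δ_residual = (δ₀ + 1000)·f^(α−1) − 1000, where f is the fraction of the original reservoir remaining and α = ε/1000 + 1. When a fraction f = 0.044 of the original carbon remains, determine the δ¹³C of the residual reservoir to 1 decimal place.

105.0‰

Rayleigh residual: δ_res = (δ₀ + 1000)·f^(α−1) − 1000
α = ε/1000 + 1 = 0.96820, so α − 1 = -0.03180
f^(α−1) = 0.044^(-0.03180) = 1.104430
δ_res = (0.5 + 1000) × 1.104430 − 1000 = 1104.982 − 1000 = 104.98‰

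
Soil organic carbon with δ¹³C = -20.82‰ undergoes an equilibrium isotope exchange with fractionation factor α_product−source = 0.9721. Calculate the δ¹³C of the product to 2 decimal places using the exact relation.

-48.14‰

δ_product = (δ_source + 1000)·α − 1000
δ_product = (-20.82 + 1000) × 0.9721 − 1000
δ_product = 951.861 − 1000 = -48.139‰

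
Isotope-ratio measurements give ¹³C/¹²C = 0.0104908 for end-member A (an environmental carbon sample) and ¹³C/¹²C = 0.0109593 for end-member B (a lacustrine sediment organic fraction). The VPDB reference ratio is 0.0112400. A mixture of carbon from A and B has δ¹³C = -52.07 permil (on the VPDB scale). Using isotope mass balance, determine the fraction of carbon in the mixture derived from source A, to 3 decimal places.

δ_A = (0.0104908/0.0112400 − 1)×1000 = (0.933345 − 1)×1000 = -66.655 permil
δ_B = (0.0109593/0.0112400 − 1)×1000 = (0.975027 − 1)×1000 = -24.973 permil
f_A = (δ_mix − δ_B)/(δ_A − δ_B) = (-52.07 − (-24.973))/(-66.655 − (-24.973))
f_A = -27.097 / -41.681 = 0.6501

0.650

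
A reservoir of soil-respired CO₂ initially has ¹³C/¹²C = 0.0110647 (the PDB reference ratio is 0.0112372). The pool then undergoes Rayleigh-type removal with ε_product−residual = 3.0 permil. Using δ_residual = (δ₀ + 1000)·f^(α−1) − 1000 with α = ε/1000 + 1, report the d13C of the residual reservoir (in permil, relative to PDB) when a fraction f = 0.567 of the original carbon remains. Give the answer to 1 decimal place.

-17.0 permil

δ₀ = (0.0110647/0.0112372 − 1)×1000 = (0.984649 − 1)×1000 = -15.351 permil
α − 1 = ε/1000 = 0.0030
f^(α−1) = 0.567^(0.0030) = 0.998299
δ_res = (-15.351 + 1000) × 0.998299 − 1000 = 982.975 − 1000 = -17.03 permil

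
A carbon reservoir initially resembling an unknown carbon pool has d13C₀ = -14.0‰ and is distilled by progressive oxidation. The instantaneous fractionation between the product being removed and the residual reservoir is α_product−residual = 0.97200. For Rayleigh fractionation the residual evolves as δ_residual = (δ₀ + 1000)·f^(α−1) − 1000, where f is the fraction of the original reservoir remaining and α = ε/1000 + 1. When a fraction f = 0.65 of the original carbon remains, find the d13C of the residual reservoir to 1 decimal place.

Rayleigh residual: δ_res = (δ₀ + 1000)·f^(α−1) − 1000
α − 1 = -0.02800
f^(α−1) = 0.65^(-0.02800) = 1.012135
δ_res = (-14.0 + 1000) × 1.012135 − 1000 = 997.965 − 1000 = -2.03‰

-2.0‰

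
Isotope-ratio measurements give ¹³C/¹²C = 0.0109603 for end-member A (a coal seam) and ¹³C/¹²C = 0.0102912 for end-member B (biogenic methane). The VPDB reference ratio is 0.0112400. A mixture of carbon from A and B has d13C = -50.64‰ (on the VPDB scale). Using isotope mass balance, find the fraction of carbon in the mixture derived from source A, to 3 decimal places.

δ_A = (0.0109603/0.0112400 − 1)×1000 = (0.975116 − 1)×1000 = -24.884‰
δ_B = (0.0102912/0.0112400 − 1)×1000 = (0.915587 − 1)×1000 = -84.413‰
f_A = (δ_mix − δ_B)/(δ_A − δ_B) = (-50.64 − (-84.413))/(-24.884 − (-84.413))
f_A = 33.773 / 59.528 = 0.5673

0.567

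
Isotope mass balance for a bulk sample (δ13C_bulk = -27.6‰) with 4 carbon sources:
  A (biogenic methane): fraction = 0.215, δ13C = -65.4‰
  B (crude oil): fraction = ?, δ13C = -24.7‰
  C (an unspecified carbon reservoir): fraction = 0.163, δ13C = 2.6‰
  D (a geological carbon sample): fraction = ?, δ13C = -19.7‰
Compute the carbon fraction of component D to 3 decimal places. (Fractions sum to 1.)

0.280

Let f_D and f_B be the unknown fractions; fractions sum to 1 so f_D + f_B = 0.622.
Mass balance: Σ fᵢ·δᵢ = δ_bulk ⇒ f_D·(-19.7) + f_B·(-24.7) = -27.6 − (-13.637) = -13.963
Substitute f_B = 0.622 − f_D:
f_D·(-19.7 − -24.7) = -13.963 − 0.622×(-24.7) = 1.401
f_D = 1.401 / 5.0 = 0.2801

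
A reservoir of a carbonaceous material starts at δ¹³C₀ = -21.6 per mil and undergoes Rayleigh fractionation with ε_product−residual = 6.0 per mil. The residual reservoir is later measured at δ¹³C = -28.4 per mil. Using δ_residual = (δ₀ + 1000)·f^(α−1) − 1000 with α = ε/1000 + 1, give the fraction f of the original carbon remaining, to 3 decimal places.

α − 1 = ε/1000 = 0.0060
(δ_res + 1000)/(δ₀ + 1000) = (-28.4 + 1000)/(-21.6 + 1000) = 971.6/978.4 = 0.993050
f = 0.993050^(1/0.0060) = exp(ln(0.993050)/0.0060) = exp(-0.00697/0.0060)
f = exp(-1.1624) = 0.3127

0.313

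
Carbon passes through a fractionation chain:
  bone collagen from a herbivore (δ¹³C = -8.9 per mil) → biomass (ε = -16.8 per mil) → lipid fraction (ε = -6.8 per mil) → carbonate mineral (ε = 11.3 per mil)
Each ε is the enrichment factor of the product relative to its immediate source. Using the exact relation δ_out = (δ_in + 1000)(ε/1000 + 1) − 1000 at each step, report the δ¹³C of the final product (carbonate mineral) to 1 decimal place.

step 1: δ = (-8.90 + 1000)·(-16.8/1000 + 1) − 1000 = -25.55 per mil
step 2: δ = (-25.55 + 1000)·(-6.8/1000 + 1) − 1000 = -32.18 per mil
step 3: δ = (-32.18 + 1000)·(11.3/1000 + 1) − 1000 = -21.24 per mil

-21.2 per mil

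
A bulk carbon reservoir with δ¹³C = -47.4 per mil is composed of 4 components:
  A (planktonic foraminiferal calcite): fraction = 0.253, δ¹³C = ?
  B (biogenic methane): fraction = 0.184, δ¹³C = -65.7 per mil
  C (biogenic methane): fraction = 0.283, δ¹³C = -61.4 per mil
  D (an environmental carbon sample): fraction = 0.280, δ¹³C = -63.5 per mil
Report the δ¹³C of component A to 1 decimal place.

-0.6 per mil

Isotope mass balance: δ_bulk = Σ fᵢ·δᵢ.
-47.4 = 0.253×δ_A + 0.184×(-65.7) + 0.283×(-61.4) + 0.280×(-63.5)
0.253·δ_A = -47.4 − (-47.245) = -0.155
δ_A = -0.155 / 0.253 = -0.61 per mil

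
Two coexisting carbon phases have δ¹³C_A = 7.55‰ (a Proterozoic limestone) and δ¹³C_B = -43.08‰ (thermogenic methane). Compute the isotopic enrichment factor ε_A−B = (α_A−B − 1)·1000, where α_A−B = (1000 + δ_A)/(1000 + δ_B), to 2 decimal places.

52.91‰

α_A−B = (1000 + 7.55) / (1000 + -43.08) = 1007.55 / 956.92 = 1.052909
ε_A−B = (1.052909 − 1) × 1000 = 52.909‰
(The approximation ε ≈ δ_A − δ_B would give 50.63‰.)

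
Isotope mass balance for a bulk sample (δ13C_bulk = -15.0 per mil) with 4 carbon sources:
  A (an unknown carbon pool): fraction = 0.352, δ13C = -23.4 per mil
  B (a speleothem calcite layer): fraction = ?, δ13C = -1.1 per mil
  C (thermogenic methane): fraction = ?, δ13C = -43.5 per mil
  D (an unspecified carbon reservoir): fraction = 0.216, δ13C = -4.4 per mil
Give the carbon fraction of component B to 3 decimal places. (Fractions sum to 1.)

Let f_B and f_C be the unknown fractions; fractions sum to 1 so f_B + f_C = 0.432.
Mass balance: Σ fᵢ·δᵢ = δ_bulk ⇒ f_B·(-1.1) + f_C·(-43.5) = -15.0 − (-9.187) = -5.813
Substitute f_C = 0.432 − f_B:
f_B·(-1.1 − -43.5) = -5.813 − 0.432×(-43.5) = 12.979
f_B = 12.979 / 42.4 = 0.3061

0.306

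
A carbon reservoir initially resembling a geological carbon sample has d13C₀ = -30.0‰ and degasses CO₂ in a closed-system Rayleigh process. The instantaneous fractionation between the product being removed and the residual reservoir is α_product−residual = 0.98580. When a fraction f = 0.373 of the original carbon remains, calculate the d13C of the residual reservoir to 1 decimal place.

Rayleigh residual: δ_res = (δ₀ + 1000)·f^(α−1) − 1000
α − 1 = -0.01420
f^(α−1) = 0.373^(-0.01420) = 1.014102
δ_res = (-30.0 + 1000) × 1.014102 − 1000 = 983.679 − 1000 = -16.32‰

-16.3‰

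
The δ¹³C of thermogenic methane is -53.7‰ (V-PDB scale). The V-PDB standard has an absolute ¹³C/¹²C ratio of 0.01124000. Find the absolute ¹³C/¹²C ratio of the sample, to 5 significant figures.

R_sample = R_standard × (δ¹³C/1000 + 1)
R_sample = 0.01124000 × (-53.7/1000 + 1) = 0.01124000 × 0.946300
R_sample = 0.0106364

0.010636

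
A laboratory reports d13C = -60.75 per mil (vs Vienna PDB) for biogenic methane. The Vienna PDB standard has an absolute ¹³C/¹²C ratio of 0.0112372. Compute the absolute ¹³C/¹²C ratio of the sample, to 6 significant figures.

R_sample = R_standard × (d13C/1000 + 1)
R_sample = 0.0112372 × (-60.75/1000 + 1) = 0.0112372 × 0.939250
R_sample = 0.0105545

0.0105545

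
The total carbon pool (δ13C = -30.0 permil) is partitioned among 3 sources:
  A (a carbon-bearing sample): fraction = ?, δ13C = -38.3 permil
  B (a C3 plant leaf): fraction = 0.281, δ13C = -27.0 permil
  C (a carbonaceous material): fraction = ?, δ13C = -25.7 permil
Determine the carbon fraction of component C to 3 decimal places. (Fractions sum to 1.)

Let f_C and f_A be the unknown fractions; fractions sum to 1 so f_C + f_A = 0.719.
Mass balance: Σ fᵢ·δᵢ = δ_bulk ⇒ f_C·(-25.7) + f_A·(-38.3) = -30.0 − (-7.587) = -22.413
Substitute f_A = 0.719 − f_C:
f_C·(-25.7 − -38.3) = -22.413 − 0.719×(-38.3) = 5.125
f_C = 5.125 / 12.6 = 0.4067

0.407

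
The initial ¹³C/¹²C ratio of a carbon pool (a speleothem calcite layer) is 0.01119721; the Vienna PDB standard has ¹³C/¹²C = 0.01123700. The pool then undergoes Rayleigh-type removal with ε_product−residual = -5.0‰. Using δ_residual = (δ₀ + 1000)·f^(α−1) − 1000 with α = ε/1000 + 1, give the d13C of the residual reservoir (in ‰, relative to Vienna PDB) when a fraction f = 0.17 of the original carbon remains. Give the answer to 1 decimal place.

δ₀ = (0.01119721/0.01123700 − 1)×1000 = (0.996459 − 1)×1000 = -3.541‰
α − 1 = ε/1000 = -0.0050
f^(α−1) = 0.17^(-0.0050) = 1.008899
δ_res = (-3.541 + 1000) × 1.008899 − 1000 = 1005.327 − 1000 = 5.33‰

5.3‰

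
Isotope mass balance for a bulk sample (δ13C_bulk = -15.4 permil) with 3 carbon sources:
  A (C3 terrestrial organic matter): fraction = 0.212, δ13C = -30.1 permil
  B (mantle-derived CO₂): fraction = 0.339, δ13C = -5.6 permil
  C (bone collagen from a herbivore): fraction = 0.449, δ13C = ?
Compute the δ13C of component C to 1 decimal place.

Isotope mass balance: δ_bulk = Σ fᵢ·δᵢ.
-15.4 = 0.212×(-30.1) + 0.339×(-5.6) + 0.449×δ_C
0.449·δ_C = -15.4 − (-8.280) = -7.120
δ_C = -7.120 / 0.449 = -15.86 permil

-15.9 permil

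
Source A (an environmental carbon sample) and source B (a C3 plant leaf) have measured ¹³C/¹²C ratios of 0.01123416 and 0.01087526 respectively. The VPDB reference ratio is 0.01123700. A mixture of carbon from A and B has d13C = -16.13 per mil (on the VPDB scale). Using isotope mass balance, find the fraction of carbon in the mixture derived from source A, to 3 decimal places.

δ_A = (0.01123416/0.01123700 − 1)×1000 = (0.999747 − 1)×1000 = -0.253 per mil
δ_B = (0.01087526/0.01123700 − 1)×1000 = (0.967808 − 1)×1000 = -32.192 per mil
f_A = (δ_mix − δ_B)/(δ_A − δ_B) = (-16.13 − (-32.192))/(-0.253 − (-32.192))
f_A = 16.062 / 31.939 = 0.5029

0.503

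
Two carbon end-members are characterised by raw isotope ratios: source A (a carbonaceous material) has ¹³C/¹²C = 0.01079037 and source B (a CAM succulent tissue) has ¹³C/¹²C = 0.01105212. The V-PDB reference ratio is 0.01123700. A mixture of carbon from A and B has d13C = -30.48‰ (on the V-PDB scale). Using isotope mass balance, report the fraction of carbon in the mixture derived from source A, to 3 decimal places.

0.602

δ_A = (0.01079037/0.01123700 − 1)×1000 = (0.960254 − 1)×1000 = -39.746‰
δ_B = (0.01105212/0.01123700 − 1)×1000 = (0.983547 − 1)×1000 = -16.453‰
f_A = (δ_mix − δ_B)/(δ_A − δ_B) = (-30.48 − (-16.453))/(-39.746 − (-16.453))
f_A = -14.027 / -23.294 = 0.6022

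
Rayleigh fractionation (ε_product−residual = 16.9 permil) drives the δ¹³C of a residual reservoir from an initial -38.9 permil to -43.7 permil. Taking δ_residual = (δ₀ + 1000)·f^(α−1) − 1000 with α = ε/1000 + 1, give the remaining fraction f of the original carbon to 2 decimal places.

0.74

α − 1 = ε/1000 = 0.0169
(δ_res + 1000)/(δ₀ + 1000) = (-43.7 + 1000)/(-38.9 + 1000) = 956.3/961.1 = 0.995006
f = 0.995006^(1/0.0169) = exp(ln(0.995006)/0.0169) = exp(-0.00501/0.0169)
f = exp(-0.2963) = 0.7436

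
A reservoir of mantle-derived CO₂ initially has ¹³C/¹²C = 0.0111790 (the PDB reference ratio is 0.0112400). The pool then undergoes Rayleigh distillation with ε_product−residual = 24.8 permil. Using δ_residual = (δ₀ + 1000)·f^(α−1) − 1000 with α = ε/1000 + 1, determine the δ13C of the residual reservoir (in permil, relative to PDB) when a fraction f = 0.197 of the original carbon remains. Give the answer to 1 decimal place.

δ₀ = (0.0111790/0.0112400 − 1)×1000 = (0.994573 − 1)×1000 = -5.427 permil
α − 1 = ε/1000 = 0.0248
f^(α−1) = 0.197^(0.0248) = 0.960512
δ_res = (-5.427 + 1000) × 0.960512 − 1000 = 955.299 − 1000 = -44.70 permil

-44.7 permil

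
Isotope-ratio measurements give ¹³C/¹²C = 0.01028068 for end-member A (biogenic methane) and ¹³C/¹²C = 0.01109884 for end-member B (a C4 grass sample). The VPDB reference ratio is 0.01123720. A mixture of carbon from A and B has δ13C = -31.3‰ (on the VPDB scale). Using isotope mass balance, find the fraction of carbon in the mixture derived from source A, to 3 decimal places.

0.261

δ_A = (0.01028068/0.01123720 − 1)×1000 = (0.914879 − 1)×1000 = -85.121‰
δ_B = (0.01109884/0.01123720 − 1)×1000 = (0.987687 − 1)×1000 = -12.313‰
f_A = (δ_mix − δ_B)/(δ_A − δ_B) = (-31.3 − (-12.313))/(-85.121 − (-12.313))
f_A = -18.987 / -72.808 = 0.2608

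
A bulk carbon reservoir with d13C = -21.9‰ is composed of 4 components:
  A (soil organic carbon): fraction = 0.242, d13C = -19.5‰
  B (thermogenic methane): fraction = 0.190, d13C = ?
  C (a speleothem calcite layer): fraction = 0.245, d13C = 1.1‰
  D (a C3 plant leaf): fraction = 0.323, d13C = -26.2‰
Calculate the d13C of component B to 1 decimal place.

-47.3‰

Isotope mass balance: δ_bulk = Σ fᵢ·δᵢ.
-21.9 = 0.242×(-19.5) + 0.190×δ_B + 0.245×(1.1) + 0.323×(-26.2)
0.190·δ_B = -21.9 − (-12.912) = -8.988
δ_B = -8.988 / 0.190 = -47.30‰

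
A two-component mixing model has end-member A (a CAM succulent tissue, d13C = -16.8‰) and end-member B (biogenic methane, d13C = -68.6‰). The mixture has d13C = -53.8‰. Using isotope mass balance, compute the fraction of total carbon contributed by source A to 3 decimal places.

δ_mix = f_A·δ_A + (1 − f_A)·δ_B  ⇒  f_A = (δ_mix − δ_B)/(δ_A − δ_B)
f_A = (-53.8 − (-68.6)) / (-16.8 − (-68.6))
f_A = 14.8 / 51.8 = 0.2857

0.286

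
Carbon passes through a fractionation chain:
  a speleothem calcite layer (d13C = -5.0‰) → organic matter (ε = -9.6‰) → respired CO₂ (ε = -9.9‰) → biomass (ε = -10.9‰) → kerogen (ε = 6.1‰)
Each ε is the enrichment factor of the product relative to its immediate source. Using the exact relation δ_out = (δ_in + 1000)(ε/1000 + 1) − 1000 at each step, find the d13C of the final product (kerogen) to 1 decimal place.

step 1: δ = (-5.00 + 1000)·(-9.6/1000 + 1) − 1000 = -14.55‰
step 2: δ = (-14.55 + 1000)·(-9.9/1000 + 1) − 1000 = -24.31‰
step 3: δ = (-24.31 + 1000)·(-10.9/1000 + 1) − 1000 = -34.94‰
step 4: δ = (-34.94 + 1000)·(6.1/1000 + 1) − 1000 = -29.06‰

-29.1‰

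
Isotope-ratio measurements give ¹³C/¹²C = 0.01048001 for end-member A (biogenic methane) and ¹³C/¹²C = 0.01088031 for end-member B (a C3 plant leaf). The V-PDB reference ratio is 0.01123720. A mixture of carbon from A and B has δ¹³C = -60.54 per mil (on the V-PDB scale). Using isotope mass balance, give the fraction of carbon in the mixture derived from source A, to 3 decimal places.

0.808

δ_A = (0.01048001/0.01123720 − 1)×1000 = (0.932618 − 1)×1000 = -67.382 per mil
δ_B = (0.01088031/0.01123720 − 1)×1000 = (0.968240 − 1)×1000 = -31.760 per mil
f_A = (δ_mix − δ_B)/(δ_A − δ_B) = (-60.54 − (-31.760))/(-67.382 − (-31.760))
f_A = -28.780 / -35.623 = 0.8079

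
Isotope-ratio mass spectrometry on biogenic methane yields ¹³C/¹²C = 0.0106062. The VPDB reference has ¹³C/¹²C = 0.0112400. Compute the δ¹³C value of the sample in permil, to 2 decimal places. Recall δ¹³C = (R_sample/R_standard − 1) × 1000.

δ¹³C = (R_sample / R_standard − 1) × 1000
R_sample / R_standard = 0.0106062 / 0.0112400 = 0.943612
δ¹³C = (0.943612 − 1) × 1000 = -56.388 permil

-56.39 permil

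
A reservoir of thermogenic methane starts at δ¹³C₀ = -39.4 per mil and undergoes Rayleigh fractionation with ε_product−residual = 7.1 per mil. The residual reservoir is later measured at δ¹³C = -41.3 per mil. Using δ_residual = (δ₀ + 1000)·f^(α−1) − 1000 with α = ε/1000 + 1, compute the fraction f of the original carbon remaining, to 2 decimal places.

0.76

α − 1 = ε/1000 = 0.0071
(δ_res + 1000)/(δ₀ + 1000) = (-41.3 + 1000)/(-39.4 + 1000) = 958.7/960.6 = 0.998022
f = 0.998022^(1/0.0071) = exp(ln(0.998022)/0.0071) = exp(-0.00198/0.0071)
f = exp(-0.2789) = 0.7566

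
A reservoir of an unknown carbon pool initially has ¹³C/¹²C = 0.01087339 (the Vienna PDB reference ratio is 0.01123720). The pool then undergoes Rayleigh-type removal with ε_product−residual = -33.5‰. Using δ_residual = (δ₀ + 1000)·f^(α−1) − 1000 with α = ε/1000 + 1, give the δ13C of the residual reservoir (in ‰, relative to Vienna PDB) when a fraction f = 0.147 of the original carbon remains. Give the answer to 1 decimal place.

31.8‰

δ₀ = (0.01087339/0.01123720 − 1)×1000 = (0.967624 − 1)×1000 = -32.376‰
α − 1 = ε/1000 = -0.0335
f^(α−1) = 0.147^(-0.0335) = 1.066338
δ_res = (-32.376 + 1000) × 1.066338 − 1000 = 1031.815 − 1000 = 31.81‰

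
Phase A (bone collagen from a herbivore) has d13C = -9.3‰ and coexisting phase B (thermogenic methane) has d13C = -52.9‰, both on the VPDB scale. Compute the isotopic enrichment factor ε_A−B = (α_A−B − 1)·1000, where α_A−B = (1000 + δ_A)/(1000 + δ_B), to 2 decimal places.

α_A−B = (1000 + -9.3) / (1000 + -52.9) = 990.7 / 947.1 = 1.046035
ε_A−B = (1.046035 − 1) × 1000 = 46.035‰
(The approximation ε ≈ δ_A − δ_B would give 43.6‰.)

46.04‰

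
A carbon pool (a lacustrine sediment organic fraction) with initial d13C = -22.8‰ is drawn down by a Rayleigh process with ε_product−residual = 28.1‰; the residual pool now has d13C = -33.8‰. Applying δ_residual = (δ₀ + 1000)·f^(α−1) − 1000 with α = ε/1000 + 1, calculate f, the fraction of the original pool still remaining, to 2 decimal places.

α − 1 = ε/1000 = 0.0281
(δ_res + 1000)/(δ₀ + 1000) = (-33.8 + 1000)/(-22.8 + 1000) = 966.2/977.2 = 0.988743
f = 0.988743^(1/0.0281) = exp(ln(0.988743)/0.0281) = exp(-0.01132/0.0281)
f = exp(-0.4029) = 0.6684

0.67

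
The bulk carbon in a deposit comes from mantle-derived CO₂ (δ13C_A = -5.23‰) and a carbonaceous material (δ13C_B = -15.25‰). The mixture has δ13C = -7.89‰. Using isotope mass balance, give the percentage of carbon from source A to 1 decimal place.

73.5%

δ_mix = f_A·δ_A + (1 − f_A)·δ_B  ⇒  f_A = (δ_mix − δ_B)/(δ_A − δ_B)
f_A = (-7.89 − (-15.25)) / (-5.23 − (-15.25))
f_A = 7.36 / 10.02 = 0.7345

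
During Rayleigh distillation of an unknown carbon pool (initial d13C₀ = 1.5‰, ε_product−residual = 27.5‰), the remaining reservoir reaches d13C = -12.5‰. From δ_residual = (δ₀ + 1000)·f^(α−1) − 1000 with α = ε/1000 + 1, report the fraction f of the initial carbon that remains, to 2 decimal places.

0.60

α − 1 = ε/1000 = 0.0275
(δ_res + 1000)/(δ₀ + 1000) = (-12.5 + 1000)/(1.5 + 1000) = 987.5/1001.5 = 0.986021
f = 0.986021^(1/0.0275) = exp(ln(0.986021)/0.0275) = exp(-0.01408/0.0275)
f = exp(-0.5119) = 0.5993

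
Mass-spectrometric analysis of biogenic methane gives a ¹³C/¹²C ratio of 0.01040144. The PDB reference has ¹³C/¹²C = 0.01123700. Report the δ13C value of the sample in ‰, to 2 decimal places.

δ13C = (R_sample / R_standard − 1) × 1000
R_sample / R_standard = 0.01040144 / 0.01123700 = 0.925642
δ13C = (0.925642 − 1) × 1000 = -74.358‰

-74.36‰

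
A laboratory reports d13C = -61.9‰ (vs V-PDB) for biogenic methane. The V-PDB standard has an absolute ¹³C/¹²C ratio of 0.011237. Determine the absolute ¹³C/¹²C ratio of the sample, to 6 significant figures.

R_sample = R_standard × (d13C/1000 + 1)
R_sample = 0.011237 × (-61.9/1000 + 1) = 0.011237 × 0.938100
R_sample = 0.0105414

0.0105414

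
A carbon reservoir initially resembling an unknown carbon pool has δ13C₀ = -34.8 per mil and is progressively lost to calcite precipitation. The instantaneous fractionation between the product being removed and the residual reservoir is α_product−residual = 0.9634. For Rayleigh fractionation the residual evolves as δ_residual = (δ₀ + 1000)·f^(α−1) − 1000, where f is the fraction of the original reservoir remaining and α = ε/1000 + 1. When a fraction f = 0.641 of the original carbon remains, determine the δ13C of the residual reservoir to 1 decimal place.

-19.0 per mil

Rayleigh residual: δ_res = (δ₀ + 1000)·f^(α−1) − 1000
α − 1 = -0.03660
f^(α−1) = 0.641^(-0.03660) = 1.016410
δ_res = (-34.8 + 1000) × 1.016410 − 1000 = 981.039 − 1000 = -18.96 per mil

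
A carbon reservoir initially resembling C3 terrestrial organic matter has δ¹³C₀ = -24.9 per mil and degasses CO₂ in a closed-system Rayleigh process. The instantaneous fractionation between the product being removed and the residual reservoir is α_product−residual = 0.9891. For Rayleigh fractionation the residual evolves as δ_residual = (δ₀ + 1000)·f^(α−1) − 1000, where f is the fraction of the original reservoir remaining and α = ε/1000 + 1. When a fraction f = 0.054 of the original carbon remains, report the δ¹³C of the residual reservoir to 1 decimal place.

Rayleigh residual: δ_res = (δ₀ + 1000)·f^(α−1) − 1000
α − 1 = -0.01090
f^(α−1) = 0.054^(-0.01090) = 1.032326
δ_res = (-24.9 + 1000) × 1.032326 − 1000 = 1006.621 − 1000 = 6.62 per mil

6.6 per mil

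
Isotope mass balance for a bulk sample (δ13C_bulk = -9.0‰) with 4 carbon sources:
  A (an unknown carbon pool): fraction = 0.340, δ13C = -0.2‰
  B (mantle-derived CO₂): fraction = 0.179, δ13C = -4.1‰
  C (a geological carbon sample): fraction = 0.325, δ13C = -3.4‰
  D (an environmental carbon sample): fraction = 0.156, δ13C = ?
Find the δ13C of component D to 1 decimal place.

-45.5‰

Isotope mass balance: δ_bulk = Σ fᵢ·δᵢ.
-9.0 = 0.340×(-0.2) + 0.179×(-4.1) + 0.325×(-3.4) + 0.156×δ_D
0.156·δ_D = -9.0 − (-1.907) = -7.093
δ_D = -7.093 / 0.156 = -45.47‰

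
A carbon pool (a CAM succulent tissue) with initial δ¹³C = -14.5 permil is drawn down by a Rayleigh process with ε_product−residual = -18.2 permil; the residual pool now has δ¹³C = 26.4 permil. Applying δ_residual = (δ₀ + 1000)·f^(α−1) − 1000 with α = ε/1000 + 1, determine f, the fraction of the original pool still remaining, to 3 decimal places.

α − 1 = ε/1000 = -0.0182
(δ_res + 1000)/(δ₀ + 1000) = (26.4 + 1000)/(-14.5 + 1000) = 1026.4/985.5 = 1.041502
f = 1.041502^(1/-0.0182) = exp(ln(1.041502)/-0.0182) = exp(0.04066/-0.0182)
f = exp(-2.2343) = 0.1071

0.107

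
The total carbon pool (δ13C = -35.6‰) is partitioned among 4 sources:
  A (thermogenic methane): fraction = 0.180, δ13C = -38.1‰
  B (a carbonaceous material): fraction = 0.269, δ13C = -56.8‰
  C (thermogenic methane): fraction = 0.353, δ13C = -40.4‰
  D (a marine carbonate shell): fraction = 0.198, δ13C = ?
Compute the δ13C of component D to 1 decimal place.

Isotope mass balance: δ_bulk = Σ fᵢ·δᵢ.
-35.6 = 0.180×(-38.1) + 0.269×(-56.8) + 0.353×(-40.4) + 0.198×δ_D
0.198·δ_D = -35.6 − (-36.398) = 0.798
δ_D = 0.798 / 0.198 = 4.03‰

4.0‰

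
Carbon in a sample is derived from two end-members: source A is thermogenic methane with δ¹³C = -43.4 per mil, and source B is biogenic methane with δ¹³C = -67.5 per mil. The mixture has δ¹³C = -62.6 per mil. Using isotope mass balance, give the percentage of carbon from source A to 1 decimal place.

δ_mix = f_A·δ_A + (1 − f_A)·δ_B  ⇒  f_A = (δ_mix − δ_B)/(δ_A − δ_B)
f_A = (-62.6 − (-67.5)) / (-43.4 − (-67.5))
f_A = 4.9 / 24.1 = 0.2033

20.3%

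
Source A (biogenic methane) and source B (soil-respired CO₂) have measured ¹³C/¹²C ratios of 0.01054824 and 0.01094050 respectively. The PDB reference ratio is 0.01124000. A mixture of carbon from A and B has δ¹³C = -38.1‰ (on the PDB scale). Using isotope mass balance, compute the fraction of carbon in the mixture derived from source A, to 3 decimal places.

δ_A = (0.01054824/0.01124000 − 1)×1000 = (0.938456 − 1)×1000 = -61.544‰
δ_B = (0.01094050/0.01124000 − 1)×1000 = (0.973354 − 1)×1000 = -26.646‰
f_A = (δ_mix − δ_B)/(δ_A − δ_B) = (-38.1 − (-26.646))/(-61.544 − (-26.646))
f_A = -11.454 / -34.899 = 0.3282

0.328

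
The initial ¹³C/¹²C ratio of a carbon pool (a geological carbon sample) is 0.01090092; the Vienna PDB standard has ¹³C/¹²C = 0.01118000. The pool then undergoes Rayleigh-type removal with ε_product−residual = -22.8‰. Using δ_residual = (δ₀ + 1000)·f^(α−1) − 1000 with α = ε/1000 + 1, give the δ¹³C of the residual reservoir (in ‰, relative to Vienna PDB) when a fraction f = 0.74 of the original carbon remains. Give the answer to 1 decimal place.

-18.2‰

δ₀ = (0.01090092/0.01118000 − 1)×1000 = (0.975038 − 1)×1000 = -24.962‰
α − 1 = ε/1000 = -0.0228
f^(α−1) = 0.74^(-0.0228) = 1.006889
δ_res = (-24.962 + 1000) × 1.006889 − 1000 = 981.754 − 1000 = -18.25‰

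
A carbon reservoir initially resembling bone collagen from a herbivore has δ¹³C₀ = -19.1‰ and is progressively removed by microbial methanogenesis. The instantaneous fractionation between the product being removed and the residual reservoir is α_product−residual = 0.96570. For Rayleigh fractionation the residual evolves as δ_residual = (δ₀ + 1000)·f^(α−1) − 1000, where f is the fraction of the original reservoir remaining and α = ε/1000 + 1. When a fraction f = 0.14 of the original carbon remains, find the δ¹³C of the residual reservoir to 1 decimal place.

49.3‰

Rayleigh residual: δ_res = (δ₀ + 1000)·f^(α−1) − 1000
α − 1 = -0.03430
f^(α−1) = 0.14^(-0.03430) = 1.069764
δ_res = (-19.1 + 1000) × 1.069764 − 1000 = 1049.331 − 1000 = 49.33‰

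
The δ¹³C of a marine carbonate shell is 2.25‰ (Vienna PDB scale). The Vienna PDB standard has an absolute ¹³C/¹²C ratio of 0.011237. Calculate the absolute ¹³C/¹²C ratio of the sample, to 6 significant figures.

R_sample = R_standard × (δ¹³C/1000 + 1)
R_sample = 0.011237 × (2.25/1000 + 1) = 0.011237 × 1.002250
R_sample = 0.0112623

0.0112623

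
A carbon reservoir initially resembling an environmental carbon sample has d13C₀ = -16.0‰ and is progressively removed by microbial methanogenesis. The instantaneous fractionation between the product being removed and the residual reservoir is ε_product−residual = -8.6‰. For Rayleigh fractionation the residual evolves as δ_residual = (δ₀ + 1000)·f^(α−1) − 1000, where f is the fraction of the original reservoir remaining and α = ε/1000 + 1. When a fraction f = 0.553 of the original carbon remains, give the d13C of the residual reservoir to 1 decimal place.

Rayleigh residual: δ_res = (δ₀ + 1000)·f^(α−1) − 1000
α = ε/1000 + 1 = 0.99140, so α − 1 = -0.00860
f^(α−1) = 0.553^(-0.00860) = 1.005108
δ_res = (-16.0 + 1000) × 1.005108 − 1000 = 989.026 − 1000 = -10.97‰

-11.0‰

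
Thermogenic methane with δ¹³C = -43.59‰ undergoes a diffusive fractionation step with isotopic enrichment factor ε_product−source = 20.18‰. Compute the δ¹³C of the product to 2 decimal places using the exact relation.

-24.29‰

To first order, δ_product ≈ δ_source + ε = -23.41‰.
Exactly, δ_product = (δ_source + 1000)·(ε/1000 + 1) − 1000.
δ_product = (-43.59 + 1000) × (20.18/1000 + 1) − 1000
δ_product = -24.290‰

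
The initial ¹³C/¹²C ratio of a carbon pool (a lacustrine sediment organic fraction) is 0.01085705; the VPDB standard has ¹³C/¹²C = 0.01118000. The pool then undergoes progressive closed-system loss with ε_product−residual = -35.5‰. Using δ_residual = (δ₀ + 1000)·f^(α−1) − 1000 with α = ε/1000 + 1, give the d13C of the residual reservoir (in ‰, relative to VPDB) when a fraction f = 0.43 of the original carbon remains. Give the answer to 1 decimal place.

0.6‰

δ₀ = (0.01085705/0.01118000 − 1)×1000 = (0.971114 − 1)×1000 = -28.886‰
α − 1 = ε/1000 = -0.0355
f^(α−1) = 0.43^(-0.0355) = 1.030414
δ_res = (-28.886 + 1000) × 1.030414 − 1000 = 1000.649 − 1000 = 0.65‰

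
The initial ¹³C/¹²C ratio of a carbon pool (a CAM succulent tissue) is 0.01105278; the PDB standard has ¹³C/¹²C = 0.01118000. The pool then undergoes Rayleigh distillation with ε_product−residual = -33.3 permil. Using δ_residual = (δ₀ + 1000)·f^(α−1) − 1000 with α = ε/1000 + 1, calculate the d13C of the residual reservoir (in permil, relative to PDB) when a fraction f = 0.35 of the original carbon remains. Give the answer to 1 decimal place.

23.8 permil

δ₀ = (0.01105278/0.01118000 − 1)×1000 = (0.988621 − 1)×1000 = -11.379 permil
α − 1 = ε/1000 = -0.0333
f^(α−1) = 0.35^(-0.0333) = 1.035577
δ_res = (-11.379 + 1000) × 1.035577 − 1000 = 1023.793 − 1000 = 23.79 permil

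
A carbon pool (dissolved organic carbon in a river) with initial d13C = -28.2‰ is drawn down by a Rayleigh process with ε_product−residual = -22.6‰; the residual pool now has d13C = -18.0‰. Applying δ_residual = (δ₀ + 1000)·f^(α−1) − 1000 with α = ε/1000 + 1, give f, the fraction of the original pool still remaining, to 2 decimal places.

0.63

α − 1 = ε/1000 = -0.0226
(δ_res + 1000)/(δ₀ + 1000) = (-18.0 + 1000)/(-28.2 + 1000) = 982.0/971.8 = 1.010496
f = 1.010496^(1/-0.0226) = exp(ln(1.010496)/-0.0226) = exp(0.01044/-0.0226)
f = exp(-0.4620) = 0.6300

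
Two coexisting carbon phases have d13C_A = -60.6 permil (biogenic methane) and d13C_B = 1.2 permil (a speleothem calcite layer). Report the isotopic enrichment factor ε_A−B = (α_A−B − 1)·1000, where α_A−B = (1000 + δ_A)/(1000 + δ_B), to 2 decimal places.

-61.73 permil

α_A−B = (1000 + -60.6) / (1000 + 1.2) = 939.4 / 1001.2 = 0.938274
ε_A−B = (0.938274 − 1) × 1000 = -61.726 permil
(The approximation ε ≈ δ_A − δ_B would give -61.8 permil.)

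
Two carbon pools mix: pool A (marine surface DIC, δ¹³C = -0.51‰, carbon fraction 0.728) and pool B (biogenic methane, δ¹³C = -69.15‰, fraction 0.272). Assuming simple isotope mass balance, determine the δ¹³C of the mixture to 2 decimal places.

-19.18‰

δ_mix = f_A·δ_A + f_B·δ_B
δ_mix = 0.728 × (-0.51) + 0.272 × (-69.15)
δ_mix = -0.371 + -18.809 = -19.180‰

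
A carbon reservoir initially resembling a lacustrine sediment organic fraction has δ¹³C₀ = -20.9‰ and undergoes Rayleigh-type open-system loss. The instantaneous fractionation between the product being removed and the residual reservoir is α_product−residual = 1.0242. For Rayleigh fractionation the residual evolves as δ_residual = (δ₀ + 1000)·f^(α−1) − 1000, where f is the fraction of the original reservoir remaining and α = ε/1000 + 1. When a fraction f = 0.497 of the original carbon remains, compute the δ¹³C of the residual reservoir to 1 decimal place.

-37.3‰

Rayleigh residual: δ_res = (δ₀ + 1000)·f^(α−1) − 1000
α − 1 = 0.02420
f^(α−1) = 0.497^(0.02420) = 0.983223
δ_res = (-20.9 + 1000) × 0.983223 − 1000 = 962.673 − 1000 = -37.33‰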